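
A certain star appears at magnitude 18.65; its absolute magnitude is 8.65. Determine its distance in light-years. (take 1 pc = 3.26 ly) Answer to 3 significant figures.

Distance modulus: m − M = 18.65 − (8.65) = 10.000
m − M = 5 log₁₀ d − 5
log₁₀ d = (m − M)/5 + 1 = 3.0000
d = 10^3.0000 = 1000 pc
= 3260 ly

d ≈ 3260 ly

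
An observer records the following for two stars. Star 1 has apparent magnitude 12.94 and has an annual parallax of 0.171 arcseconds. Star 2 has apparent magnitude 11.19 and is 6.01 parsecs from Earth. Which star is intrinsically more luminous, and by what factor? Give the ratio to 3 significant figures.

Star 1: d = 1/p = 1/0.171″ = 5.848 pc
Star 1: M = m − 5 log₁₀ d + 5 = 12.94 − 5·0.7670 + 5 = 14.105
Star 2: M = m − 5 log₁₀ d + 5 = 11.19 − 5·0.7789 + 5 = 12.296
ΔM = M_1 − M_2 = 14.105 − (12.296) = 1.809; smaller M is more luminous → Star 2.
L ratio = 10^(0.4 |ΔM|) = 10^0.724 = 5.293

Star 2 is more luminous, by a factor of 5.29.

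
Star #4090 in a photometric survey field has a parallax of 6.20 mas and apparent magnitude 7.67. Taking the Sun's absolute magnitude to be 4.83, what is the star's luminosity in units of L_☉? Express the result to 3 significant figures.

L/L_☉ ≈ 19.0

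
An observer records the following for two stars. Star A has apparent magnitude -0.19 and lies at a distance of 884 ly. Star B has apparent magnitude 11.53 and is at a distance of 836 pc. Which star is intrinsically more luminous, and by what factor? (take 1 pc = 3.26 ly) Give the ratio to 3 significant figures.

Star A is more luminous, by a factor of 5130.

Star A: d = 884 ly / 3.26 = 271.2 pc
Star A: M = m − 5 log₁₀ d + 5 = -0.19 − 5·2.4332 + 5 = -7.356
Star B: M = m − 5 log₁₀ d + 5 = 11.53 − 5·2.9222 + 5 = 1.919
ΔM = M_A − M_B = -7.356 − (1.919) = -9.275; smaller M is more luminous → Star A.
L ratio = 10^(0.4 |ΔM|) = 10^3.710 = 5129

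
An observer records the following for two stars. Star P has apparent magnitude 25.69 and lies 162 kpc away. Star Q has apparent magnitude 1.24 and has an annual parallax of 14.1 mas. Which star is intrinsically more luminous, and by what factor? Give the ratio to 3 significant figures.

Star P: d = 162 kpc = 162000 pc
Star P: M = m − 5 log₁₀ d + 5 = 25.69 − 5·5.2095 + 5 = 4.642
Star Q: p = 14.1 mas = 0.0141″ → d = 1/p = 70.92 pc
Star Q: M = m − 5 log₁₀ d + 5 = 1.24 − 5·1.8508 + 5 = -3.014
ΔM = M_P − M_Q = 4.642 − (-3.014) = 7.656; smaller M is more luminous → Star Q.
L ratio = 10^(0.4 |ΔM|) = 10^3.063 = 1155

Star Q is more luminous, by a factor of 1150.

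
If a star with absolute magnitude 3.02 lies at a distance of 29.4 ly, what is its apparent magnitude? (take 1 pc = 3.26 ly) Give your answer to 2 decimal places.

m ≈ 2.80

d = 29.4 ly / 3.26 = 9.018 pc
m = M + 5 log₁₀ d − 5 = 3.02 + 5·0.9551 − 5 = 2.796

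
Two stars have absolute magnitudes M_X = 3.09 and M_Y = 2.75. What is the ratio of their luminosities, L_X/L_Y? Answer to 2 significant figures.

ΔM = M_X − M_Y = 0.34
L_X/L_Y = 10^(−0.4 ΔM) = 10^-0.136 = 0.7311

L_X/L_Y ≈ 0.73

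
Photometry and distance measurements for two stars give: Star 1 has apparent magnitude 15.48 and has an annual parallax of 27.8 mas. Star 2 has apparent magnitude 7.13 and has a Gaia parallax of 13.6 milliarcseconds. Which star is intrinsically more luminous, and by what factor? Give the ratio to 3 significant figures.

Star 2 is more luminous, by a factor of 9140.

Star 1: p = 27.8 mas = 0.0278″ → d = 1/p = 35.97 pc
Star 1: M = m − 5 log₁₀ d + 5 = 15.48 − 5·1.5560 + 5 = 12.700
Star 2: p = 13.6 mas = 0.0136″ → d = 1/p = 73.53 pc
Star 2: M = m − 5 log₁₀ d + 5 = 7.13 − 5·1.8665 + 5 = 2.798
ΔM = M_1 − M_2 = 12.700 − (2.798) = 9.903; smaller M is more luminous → Star 2.
L ratio = 10^(0.4 |ΔM|) = 10^3.961 = 9141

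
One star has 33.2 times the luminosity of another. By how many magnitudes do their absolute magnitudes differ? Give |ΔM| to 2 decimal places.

|ΔM| ≈ 3.80

Pogson: ΔM = −2.5 log₁₀(ratio) = −2.5 log₁₀(33.2) = −2.5 × 1.5211 = -3.803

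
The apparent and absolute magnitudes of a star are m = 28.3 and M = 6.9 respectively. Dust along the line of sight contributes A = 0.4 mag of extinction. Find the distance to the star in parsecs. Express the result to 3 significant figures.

m − M = 5 log₁₀(d/10 pc) + A  ⇒  28.3 − (6.9) − 0.4 = 5 log₁₀(d/10)
21.000 = 5 log₁₀(d/10)
log₁₀ d = (m − M − A)/5 + 1 = 5.2000
d = 10^5.2000 = 158500 pc

d ≈ 158000 pc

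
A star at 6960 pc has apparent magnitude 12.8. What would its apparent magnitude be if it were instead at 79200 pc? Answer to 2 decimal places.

m ≈ 18.08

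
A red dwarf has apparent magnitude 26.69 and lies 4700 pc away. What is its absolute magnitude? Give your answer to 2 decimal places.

5 log₁₀(d/10 pc) = 5 log₁₀(4700) − 5 = 13.360
M = m − 5 log₁₀(d/10) = 26.69 − 13.360 = 13.330

M ≈ 13.33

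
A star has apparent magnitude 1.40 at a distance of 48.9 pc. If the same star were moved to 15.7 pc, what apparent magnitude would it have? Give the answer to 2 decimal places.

Flux ∝ 1/d², so Δm = 5 log₁₀(d₂/d₁) = 5 log₁₀(15.7/48.9) = -2.467
m₂ = m₁ + Δm = 1.40 + (-2.467) = -1.067

m ≈ -1.07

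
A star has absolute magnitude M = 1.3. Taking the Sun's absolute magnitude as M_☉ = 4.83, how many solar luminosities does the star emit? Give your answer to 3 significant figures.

L/L_☉ ≈ 25.8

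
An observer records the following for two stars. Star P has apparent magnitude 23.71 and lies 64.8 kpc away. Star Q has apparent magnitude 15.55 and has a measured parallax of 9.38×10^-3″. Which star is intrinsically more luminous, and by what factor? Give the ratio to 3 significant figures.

Star P: d = 64.8 kpc = 64800 pc
Star P: M = m − 5 log₁₀ d + 5 = 23.71 − 5·4.8116 + 5 = 4.652
Star Q: d = 1/p = 1/9.38×10^-3″ = 106.6 pc
Star Q: M = m − 5 log₁₀ d + 5 = 15.55 − 5·2.0278 + 5 = 10.411
ΔM = M_P − M_Q = 4.652 − (10.411) = -5.759; smaller M is more luminous → Star P.
L ratio = 10^(0.4 |ΔM|) = 10^2.304 = 201.2

Star P is more luminous, by a factor of 201.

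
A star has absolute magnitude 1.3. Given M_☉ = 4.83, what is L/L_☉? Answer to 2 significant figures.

L/L_☉ ≈ 26

M − M_☉ = 1.3 − 4.83 = -3.530
L/L_☉ = 10^(−0.4 (M − M_☉)) = 10^1.412 = 25.82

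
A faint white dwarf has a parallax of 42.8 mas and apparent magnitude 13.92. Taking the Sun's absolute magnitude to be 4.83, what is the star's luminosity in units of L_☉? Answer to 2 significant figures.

d = 1/p = 1000/42.8 mas = 23.36 pc
M = m − 5 log₁₀ d + 5 = 13.92 − 5·1.3686 + 5 = 12.077
M − M_☉ = 12.077 − 4.83 = 7.247
L/L_☉ = 10^(−0.4 × 7.247) = 1.262×10^-3

L/L_☉ ≈ 1.3×10^-3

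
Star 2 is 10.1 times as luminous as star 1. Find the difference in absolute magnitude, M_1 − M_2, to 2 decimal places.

M_1 − M_2 ≈ 2.51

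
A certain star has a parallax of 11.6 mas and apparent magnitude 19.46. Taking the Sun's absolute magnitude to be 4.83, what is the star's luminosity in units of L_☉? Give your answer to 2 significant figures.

L/L_☉ ≈ 1.0×10^-4

d = 1/p = 1000/11.6 mas = 86.21 pc
M = m − 5 log₁₀ d + 5 = 19.46 − 5·1.9355 + 5 = 14.782
M − M_☉ = 14.782 − 4.83 = 9.952
L/L_☉ = 10^(−0.4 × 9.952) = 1.045×10^-4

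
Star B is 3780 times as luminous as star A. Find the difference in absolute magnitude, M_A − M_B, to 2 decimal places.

M_A − M_B ≈ 8.94

Pogson: ΔM = −2.5 log₁₀(ratio) = −2.5 log₁₀(3780) = −2.5 × 3.5775 = -8.944
Star B is brighter so has the smaller magnitude: M_A − M_B is positive.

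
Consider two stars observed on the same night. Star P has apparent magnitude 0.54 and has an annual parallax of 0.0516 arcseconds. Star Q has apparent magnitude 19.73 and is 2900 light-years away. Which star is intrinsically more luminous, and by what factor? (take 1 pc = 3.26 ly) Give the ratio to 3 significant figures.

Star P: d = 1/p = 1/0.0516″ = 19.38 pc
Star P: M = m − 5 log₁₀ d + 5 = 0.54 − 5·1.2874 + 5 = -0.897
Star Q: d = 2900 ly / 3.26 = 889.6 pc
Star Q: M = m − 5 log₁₀ d + 5 = 19.73 − 5·2.9492 + 5 = 9.984
ΔM = M_P − M_Q = -0.897 − (9.984) = -10.881; smaller M is more luminous → Star P.
L ratio = 10^(0.4 |ΔM|) = 10^4.352 = 22510

Star P is more luminous, by a factor of 22500.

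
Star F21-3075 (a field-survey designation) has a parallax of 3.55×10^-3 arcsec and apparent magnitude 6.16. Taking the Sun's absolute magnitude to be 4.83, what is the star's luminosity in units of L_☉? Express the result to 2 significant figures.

L/L_☉ ≈ 230

d = 1/p = 1/3.55×10^-3″ = 281.7 pc
M = m − 5 log₁₀ d + 5 = 6.16 − 5·2.4498 + 5 = -1.089
M − M_☉ = -1.089 − 4.83 = -5.919
L/L_☉ = 10^(−0.4 × -5.919) = 233.1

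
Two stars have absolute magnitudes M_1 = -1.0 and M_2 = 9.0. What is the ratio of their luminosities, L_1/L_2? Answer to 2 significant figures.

ΔM = M_1 − M_2 = -10.0
L_1/L_2 = 10^(−0.4 ΔM) = 10^4.000 = 10000

L_1/L_2 ≈ 10000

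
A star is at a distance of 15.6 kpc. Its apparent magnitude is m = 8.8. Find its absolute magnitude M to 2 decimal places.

d = 15.6 kpc = 15600 pc
5 log₁₀(d/10 pc) = 5 log₁₀(15600) − 5 = 15.966
M = m − 5 log₁₀(d/10) = 8.8 − 15.966 = -7.166

M ≈ -7.17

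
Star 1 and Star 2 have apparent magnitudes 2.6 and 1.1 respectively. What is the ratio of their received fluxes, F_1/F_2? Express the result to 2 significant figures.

Magnitude difference = 1.5
Flux ratio = 10^(−0.4 Δm) = 10^(−0.4 × 1.5) = 10^-0.600 = 0.2512

F_1/F_2 ≈ 0.25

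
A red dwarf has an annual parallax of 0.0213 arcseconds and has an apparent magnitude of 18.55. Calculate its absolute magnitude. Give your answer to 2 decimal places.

d = 1/p = 1/0.0213″ = 46.95 pc
5 log₁₀(d/10 pc) = 5 log₁₀(46.95) − 5 = 3.358
M = m − 5 log₁₀(d/10) = 18.55 − 3.358 = 15.192

M ≈ 15.19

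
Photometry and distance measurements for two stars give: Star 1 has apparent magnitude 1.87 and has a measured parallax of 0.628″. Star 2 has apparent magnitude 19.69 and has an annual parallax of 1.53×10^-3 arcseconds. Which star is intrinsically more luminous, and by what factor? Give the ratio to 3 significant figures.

Star 1 is more luminous, by a factor of 79.7.

Star 1: d = 1/p = 1/0.628″ = 1.592 pc
Star 1: M = m − 5 log₁₀ d + 5 = 1.87 − 5·0.2020 + 5 = 5.860
Star 2: d = 1/p = 1/1.53×10^-3″ = 653.6 pc
Star 2: M = m − 5 log₁₀ d + 5 = 19.69 − 5·2.8153 + 5 = 10.613
ΔM = M_1 − M_2 = 5.860 − (10.613) = -4.754; smaller M is more luminous → Star 1.
L ratio = 10^(0.4 |ΔM|) = 10^1.901 = 79.70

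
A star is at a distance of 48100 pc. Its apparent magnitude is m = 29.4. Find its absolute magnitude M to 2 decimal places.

M ≈ 10.99

5 log₁₀(d/10 pc) = 5 log₁₀(48100) − 5 = 18.411
M = m − 5 log₁₀(d/10) = 29.4 − 18.411 = 10.989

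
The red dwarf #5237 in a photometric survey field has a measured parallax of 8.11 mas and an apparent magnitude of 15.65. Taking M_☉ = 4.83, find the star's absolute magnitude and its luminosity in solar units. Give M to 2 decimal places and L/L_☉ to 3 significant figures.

d = 1/p = 1000/8.11 mas = 123.3 pc
M = m − 5 log₁₀ d + 5 = 15.65 − 5·2.0910 + 5 = 10.195
M − M_☉ = 10.195 − 4.83 = 5.365
L/L_☉ = 10^(−0.4 × 5.365) = 7.144×10^-3

M ≈ 10.20; L/L_☉ ≈ 7.14×10^-3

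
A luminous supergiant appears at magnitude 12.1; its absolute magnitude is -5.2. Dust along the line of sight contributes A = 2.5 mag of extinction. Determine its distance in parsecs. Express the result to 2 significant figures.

m − M = 5 log₁₀(d/10 pc) + A  ⇒  12.1 − (-5.2) − 2.5 = 5 log₁₀(d/10)
14.800 = 5 log₁₀(d/10)
log₁₀ d = (m − M − A)/5 + 1 = 3.9600
d = 10^3.9600 = 9120 pc

d ≈ 9100 pc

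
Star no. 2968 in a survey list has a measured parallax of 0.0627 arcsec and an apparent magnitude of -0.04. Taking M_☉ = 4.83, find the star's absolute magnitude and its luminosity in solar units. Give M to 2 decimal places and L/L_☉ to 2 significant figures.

d = 1/p = 1/0.0627″ = 15.95 pc
M = m − 5 log₁₀ d + 5 = -0.04 − 5·1.2027 + 5 = -1.054
M − M_☉ = -1.054 − 4.83 = -5.884
L/L_☉ = 10^(−0.4 × -5.884) = 225.7

M ≈ -1.05; L/L_☉ ≈ 230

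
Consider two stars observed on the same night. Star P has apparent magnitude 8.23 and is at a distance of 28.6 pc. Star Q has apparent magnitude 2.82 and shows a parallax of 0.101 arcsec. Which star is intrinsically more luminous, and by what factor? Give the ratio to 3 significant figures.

Star Q is more luminous, by a factor of 17.5.

Star P: M = m − 5 log₁₀ d + 5 = 8.23 − 5·1.4564 + 5 = 5.948
Star Q: d = 1/p = 1/0.101″ = 9.901 pc
Star Q: M = m − 5 log₁₀ d + 5 = 2.82 − 5·0.9957 + 5 = 2.842
ΔM = M_P − M_Q = 5.948 − (2.842) = 3.107; smaller M is more luminous → Star Q.
L ratio = 10^(0.4 |ΔM|) = 10^1.243 = 17.48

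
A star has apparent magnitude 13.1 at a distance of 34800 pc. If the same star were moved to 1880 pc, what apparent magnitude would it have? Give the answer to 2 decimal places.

m ≈ 6.76

Flux ∝ 1/d², so Δm = 5 log₁₀(d₂/d₁) = 5 log₁₀(1880/34800) = -6.337
m₂ = m₁ + Δm = 13.1 + (-6.337) = 6.763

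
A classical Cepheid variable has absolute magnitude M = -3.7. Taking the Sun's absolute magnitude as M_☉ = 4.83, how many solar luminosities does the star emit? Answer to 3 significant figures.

L/L_☉ ≈ 2580

M − M_☉ = -3.7 − 4.83 = -8.530
L/L_☉ = 10^(−0.4 (M − M_☉)) = 10^3.412 = 2582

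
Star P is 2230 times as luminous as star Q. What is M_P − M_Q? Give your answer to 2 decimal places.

M_P − M_Q ≈ -8.37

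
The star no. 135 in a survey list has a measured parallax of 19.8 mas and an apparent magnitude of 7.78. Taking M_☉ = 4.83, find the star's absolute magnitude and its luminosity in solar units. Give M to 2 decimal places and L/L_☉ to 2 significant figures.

M ≈ 4.26; L/L_☉ ≈ 1.7

d = 1/p = 1000/19.8 mas = 50.51 pc
M = m − 5 log₁₀ d + 5 = 7.78 − 5·1.7033 + 5 = 4.263
M − M_☉ = 4.263 − 4.83 = -0.567
L/L_☉ = 10^(−0.4 × -0.567) = 1.685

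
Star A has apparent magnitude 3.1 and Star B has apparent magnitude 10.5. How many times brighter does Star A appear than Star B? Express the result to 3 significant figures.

912

Δm = 3.1 − (10.5) = -7.4
Flux ratio = 10^(−0.4 Δm) = 10^(−0.4 × -7.4) = 10^2.960 = 912.0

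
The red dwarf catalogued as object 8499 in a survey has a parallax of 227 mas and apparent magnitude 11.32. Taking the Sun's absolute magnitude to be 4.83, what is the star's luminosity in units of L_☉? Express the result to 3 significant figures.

L/L_☉ ≈ 4.92×10^-4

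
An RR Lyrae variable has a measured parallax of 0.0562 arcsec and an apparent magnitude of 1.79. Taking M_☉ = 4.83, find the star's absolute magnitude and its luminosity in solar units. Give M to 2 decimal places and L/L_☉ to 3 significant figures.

d = 1/p = 1/0.0562″ = 17.79 pc
M = m − 5 log₁₀ d + 5 = 1.79 − 5·1.2503 + 5 = 0.539
M − M_☉ = 0.539 − 4.83 = -4.291
L/L_☉ = 10^(−0.4 × -4.291) = 52.06

M ≈ 0.54; L/L_☉ ≈ 52.1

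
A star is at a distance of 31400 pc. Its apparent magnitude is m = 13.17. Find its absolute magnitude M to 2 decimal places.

M ≈ -4.31

5 log₁₀(d/10 pc) = 5 log₁₀(31400) − 5 = 17.485
M = m − 5 log₁₀(d/10) = 13.17 − 17.485 = -4.315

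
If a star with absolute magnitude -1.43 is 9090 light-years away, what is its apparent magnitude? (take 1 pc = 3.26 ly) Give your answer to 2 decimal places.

d = 9090 ly / 3.26 = 2788 pc
m = M + 5 log₁₀ d − 5 = -1.43 + 5·3.4453 − 5 = 10.797

m ≈ 10.80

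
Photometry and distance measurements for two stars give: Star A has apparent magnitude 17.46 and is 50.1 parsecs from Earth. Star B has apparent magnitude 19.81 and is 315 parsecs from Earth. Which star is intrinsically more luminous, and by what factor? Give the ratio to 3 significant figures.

Star B is more luminous, by a factor of 4.54.

Star A: M = m − 5 log₁₀ d + 5 = 17.46 − 5·1.6998 + 5 = 13.961
Star B: M = m − 5 log₁₀ d + 5 = 19.81 − 5·2.4983 + 5 = 12.318
ΔM = M_A − M_B = 13.961 − (12.318) = 1.642; smaller M is more luminous → Star B.
L ratio = 10^(0.4 |ΔM|) = 10^0.657 = 4.539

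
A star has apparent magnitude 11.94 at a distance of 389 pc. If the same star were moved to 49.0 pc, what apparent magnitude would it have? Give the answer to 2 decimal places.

m ≈ 7.44

Flux ∝ 1/d², so Δm = 5 log₁₀(d₂/d₁) = 5 log₁₀(49.0/389) = -4.499
m₂ = m₁ + Δm = 11.94 + (-4.499) = 7.441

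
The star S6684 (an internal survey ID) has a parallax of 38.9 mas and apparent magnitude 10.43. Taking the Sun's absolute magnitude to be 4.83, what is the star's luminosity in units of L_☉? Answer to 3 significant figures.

d = 1/p = 1000/38.9 mas = 25.71 pc
M = m − 5 log₁₀ d + 5 = 10.43 − 5·1.4101 + 5 = 8.380
M − M_☉ = 8.380 − 4.83 = 3.550
L/L_☉ = 10^(−0.4 × 3.550) = 0.03803

L/L_☉ ≈ 0.0380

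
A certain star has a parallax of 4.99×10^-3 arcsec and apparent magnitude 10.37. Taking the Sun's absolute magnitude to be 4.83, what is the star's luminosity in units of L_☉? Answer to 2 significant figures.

L/L_☉ ≈ 2.4

d = 1/p = 1/4.99×10^-3″ = 200.4 pc
M = m − 5 log₁₀ d + 5 = 10.37 − 5·2.3019 + 5 = 3.861
M − M_☉ = 3.861 − 4.83 = -0.969
L/L_☉ = 10^(−0.4 × -0.969) = 2.442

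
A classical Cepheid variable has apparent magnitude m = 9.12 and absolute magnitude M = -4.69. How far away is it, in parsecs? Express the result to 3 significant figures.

Distance modulus: m − M = 9.12 − (-4.69) = 13.810
m − M = 5 log₁₀ d − 5
log₁₀ d = (m − M)/5 + 1 = 3.7620
d = 10^3.7620 = 5781 pc

d ≈ 5780 pc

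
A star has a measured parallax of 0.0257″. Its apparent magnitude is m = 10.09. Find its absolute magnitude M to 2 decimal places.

d = 1/p = 1/0.0257″ = 38.91 pc
5 log₁₀(d/10 pc) = 5 log₁₀(38.91) − 5 = 2.950
M = m − 5 log₁₀(d/10) = 10.09 − 2.950 = 7.140

M ≈ 7.14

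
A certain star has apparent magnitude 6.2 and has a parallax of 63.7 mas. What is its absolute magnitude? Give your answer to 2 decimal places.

M ≈ 5.22

p = 63.7 mas = 0.0637″ → d = 1/p = 15.70 pc
5 log₁₀(d/10 pc) = 5 log₁₀(15.70) − 5 = 0.979
M = m − 5 log₁₀(d/10) = 6.2 − 0.979 = 5.221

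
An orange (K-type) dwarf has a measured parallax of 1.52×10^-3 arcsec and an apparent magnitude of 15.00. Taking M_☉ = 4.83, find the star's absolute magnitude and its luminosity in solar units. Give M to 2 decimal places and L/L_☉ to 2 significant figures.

M ≈ 5.91; L/L_☉ ≈ 0.37

d = 1/p = 1/1.52×10^-3″ = 657.9 pc
M = m − 5 log₁₀ d + 5 = 15.00 − 5·2.8182 + 5 = 5.909
M − M_☉ = 5.909 − 4.83 = 1.079
L/L_☉ = 10^(−0.4 × 1.079) = 0.3701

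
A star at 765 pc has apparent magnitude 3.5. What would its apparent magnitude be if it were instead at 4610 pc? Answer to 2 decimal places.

m ≈ 7.40

Flux ∝ 1/d², so Δm = 5 log₁₀(d₂/d₁) = 5 log₁₀(4610/765) = 3.900
m₂ = m₁ + Δm = 3.5 + (3.900) = 7.400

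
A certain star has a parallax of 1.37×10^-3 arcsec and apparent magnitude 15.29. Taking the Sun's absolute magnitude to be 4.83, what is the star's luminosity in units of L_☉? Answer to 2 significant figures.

d = 1/p = 1/1.37×10^-3″ = 729.9 pc
M = m − 5 log₁₀ d + 5 = 15.29 − 5·2.8633 + 5 = 5.974
M − M_☉ = 5.974 − 4.83 = 1.144
L/L_☉ = 10^(−0.4 × 1.144) = 0.3488

L/L_☉ ≈ 0.35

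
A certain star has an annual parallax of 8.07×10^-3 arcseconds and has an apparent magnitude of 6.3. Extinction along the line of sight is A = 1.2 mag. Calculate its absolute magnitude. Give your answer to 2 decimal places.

M ≈ -0.37

d = 1/p = 1/8.07×10^-3″ = 123.9 pc
5 log₁₀(d/10 pc) = 5 log₁₀(123.9) − 5 = 5.466
M = m − 5 log₁₀(d/10) − A = 6.3 − 5.466 − 1.2 = -0.366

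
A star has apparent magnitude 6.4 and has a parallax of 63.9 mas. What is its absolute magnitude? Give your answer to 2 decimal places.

M ≈ 5.43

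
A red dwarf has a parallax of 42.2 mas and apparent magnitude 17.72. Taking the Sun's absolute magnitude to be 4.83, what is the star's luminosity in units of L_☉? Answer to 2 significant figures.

d = 1/p = 1000/42.2 mas = 23.70 pc
M = m − 5 log₁₀ d + 5 = 17.72 − 5·1.3747 + 5 = 15.847
M − M_☉ = 15.847 − 4.83 = 11.017
L/L_☉ = 10^(−0.4 × 11.017) = 3.921×10^-5

L/L_☉ ≈ 3.9×10^-5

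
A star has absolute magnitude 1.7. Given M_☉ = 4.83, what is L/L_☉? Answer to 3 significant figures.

L/L_☉ ≈ 17.9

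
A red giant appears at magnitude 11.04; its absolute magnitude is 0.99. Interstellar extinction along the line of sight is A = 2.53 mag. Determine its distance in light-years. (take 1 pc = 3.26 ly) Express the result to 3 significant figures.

m − M = 5 log₁₀(d/10 pc) + A  ⇒  11.04 − (0.99) − 2.53 = 5 log₁₀(d/10)
7.520 = 5 log₁₀(d/10)
log₁₀ d = (m − M − A)/5 + 1 = 2.5040
d = 10^2.5040 = 319.2 pc
= 1040 ly

d ≈ 1040 ly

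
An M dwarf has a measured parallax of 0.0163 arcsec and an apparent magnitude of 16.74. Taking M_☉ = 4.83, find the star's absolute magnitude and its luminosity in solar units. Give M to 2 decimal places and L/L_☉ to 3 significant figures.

d = 1/p = 1/0.0163″ = 61.35 pc
M = m − 5 log₁₀ d + 5 = 16.74 − 5·1.7878 + 5 = 12.801
M − M_☉ = 12.801 − 4.83 = 7.971
L/L_☉ = 10^(−0.4 × 7.971) = 6.481×10^-4

M ≈ 12.80; L/L_☉ ≈ 6.48×10^-4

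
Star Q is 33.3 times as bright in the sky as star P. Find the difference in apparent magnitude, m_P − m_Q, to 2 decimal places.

m_P − m_Q ≈ 3.81

Pogson: Δm = −2.5 log₁₀(ratio) = −2.5 log₁₀(33.3) = −2.5 × 1.5224 = -3.806
Star Q is brighter so has the smaller magnitude: m_P − m_Q is positive.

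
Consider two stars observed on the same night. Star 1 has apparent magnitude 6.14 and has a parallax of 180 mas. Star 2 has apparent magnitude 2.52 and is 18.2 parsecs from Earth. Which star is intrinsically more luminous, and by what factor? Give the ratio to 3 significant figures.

Star 2 is more luminous, by a factor of 301.

Star 1: p = 180 mas = 0.180″ → d = 1/p = 5.556 pc
Star 1: M = m − 5 log₁₀ d + 5 = 6.14 − 5·0.7447 + 5 = 7.416
Star 2: M = m − 5 log₁₀ d + 5 = 2.52 − 5·1.2601 + 5 = 1.220
ΔM = M_1 − M_2 = 7.416 − (1.220) = 6.197; smaller M is more luminous → Star 2.
L ratio = 10^(0.4 |ΔM|) = 10^2.479 = 301.1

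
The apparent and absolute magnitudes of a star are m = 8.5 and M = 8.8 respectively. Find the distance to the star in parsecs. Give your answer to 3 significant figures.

μ = m − M = -0.300
m − M = 5 log₁₀ d − 5
log₁₀ d = (m − M)/5 + 1 = 0.9400
d = 10^0.9400 = 8.710 pc

d ≈ 8.71 pc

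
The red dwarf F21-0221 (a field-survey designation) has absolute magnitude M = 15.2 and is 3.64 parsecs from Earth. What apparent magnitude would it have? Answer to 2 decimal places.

m ≈ 13.01

m = M + 5 log₁₀ d − 5 = 15.2 + 5·0.5611 − 5 = 13.006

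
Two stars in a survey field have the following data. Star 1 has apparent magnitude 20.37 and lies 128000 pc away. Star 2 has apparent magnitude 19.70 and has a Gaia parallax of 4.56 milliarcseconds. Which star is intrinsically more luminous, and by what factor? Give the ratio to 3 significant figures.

Star 1 is more luminous, by a factor of 184000.

Star 1: M = m − 5 log₁₀ d + 5 = 20.37 − 5·5.1072 + 5 = -0.166
Star 2: p = 4.56 mas = 4.56×10^-3″ → d = 1/p = 219.3 pc
Star 2: M = m − 5 log₁₀ d + 5 = 19.70 − 5·2.3410 + 5 = 12.995
ΔM = M_1 − M_2 = -0.166 − (12.995) = -13.161; smaller M is more luminous → Star 1.
L ratio = 10^(0.4 |ΔM|) = 10^5.264 = 183800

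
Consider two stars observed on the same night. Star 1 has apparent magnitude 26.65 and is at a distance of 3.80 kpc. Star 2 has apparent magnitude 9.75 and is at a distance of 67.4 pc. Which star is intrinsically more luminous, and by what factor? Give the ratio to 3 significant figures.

Star 2 is more luminous, by a factor of 1810.

Star 1: d = 3.80 kpc = 3800 pc
Star 1: M = m − 5 log₁₀ d + 5 = 26.65 − 5·3.5798 + 5 = 13.751
Star 2: M = m − 5 log₁₀ d + 5 = 9.75 − 5·1.8287 + 5 = 5.607
ΔM = M_1 − M_2 = 13.751 − (5.607) = 8.144; smaller M is more luminous → Star 2.
L ratio = 10^(0.4 |ΔM|) = 10^3.258 = 1810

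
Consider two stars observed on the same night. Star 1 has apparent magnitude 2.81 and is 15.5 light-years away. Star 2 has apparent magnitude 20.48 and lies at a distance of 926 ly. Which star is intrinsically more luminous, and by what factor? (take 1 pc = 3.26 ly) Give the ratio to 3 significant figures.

Star 1: d = 15.5 ly / 3.26 = 4.755 pc
Star 1: M = m − 5 log₁₀ d + 5 = 2.81 − 5·0.6771 + 5 = 4.424
Star 2: d = 926 ly / 3.26 = 284.0 pc
Star 2: M = m − 5 log₁₀ d + 5 = 20.48 − 5·2.4534 + 5 = 13.213
ΔM = M_1 − M_2 = 4.424 − (13.213) = -8.789; smaller M is more luminous → Star 1.
L ratio = 10^(0.4 |ΔM|) = 10^3.515 = 3277

Star 1 is more luminous, by a factor of 3280.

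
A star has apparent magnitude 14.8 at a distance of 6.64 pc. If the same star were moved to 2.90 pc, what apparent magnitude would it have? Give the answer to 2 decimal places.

m ≈ 13.00

Flux ∝ 1/d², so Δm = 5 log₁₀(d₂/d₁) = 5 log₁₀(2.90/6.64) = -1.799
m₂ = m₁ + Δm = 14.8 + (-1.799) = 13.001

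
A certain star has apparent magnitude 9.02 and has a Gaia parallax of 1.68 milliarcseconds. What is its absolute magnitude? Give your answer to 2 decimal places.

p = 1.68 mas = 1.68×10^-3″ → d = 1/p = 595.2 pc
5 log₁₀(d/10 pc) = 5 log₁₀(595.2) − 5 = 8.873
M = m − 5 log₁₀(d/10) = 9.02 − 8.873 = 0.147

M ≈ 0.15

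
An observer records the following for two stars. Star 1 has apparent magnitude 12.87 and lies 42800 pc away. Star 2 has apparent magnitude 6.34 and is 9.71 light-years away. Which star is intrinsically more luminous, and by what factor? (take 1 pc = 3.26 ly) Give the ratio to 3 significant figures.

Star 1 is more luminous, by a factor of 505000.

Star 1: M = m − 5 log₁₀ d + 5 = 12.87 − 5·4.6314 + 5 = -5.287
Star 2: d = 9.71 ly / 3.26 = 2.979 pc
Star 2: M = m − 5 log₁₀ d + 5 = 6.34 − 5·0.4740 + 5 = 8.970
ΔM = M_1 − M_2 = -5.287 − (8.970) = -14.257; smaller M is more luminous → Star 1.
L ratio = 10^(0.4 |ΔM|) = 10^5.703 = 504500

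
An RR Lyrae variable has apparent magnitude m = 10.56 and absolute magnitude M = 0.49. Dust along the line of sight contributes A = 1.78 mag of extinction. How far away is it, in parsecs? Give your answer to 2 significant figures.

d ≈ 450 pc

m − M = 5 log₁₀(d/10 pc) + A  ⇒  10.56 − (0.49) − 1.78 = 5 log₁₀(d/10)
8.290 = 5 log₁₀(d/10)
log₁₀ d = (m − M − A)/5 + 1 = 2.6580
d = 10^2.6580 = 455.0 pc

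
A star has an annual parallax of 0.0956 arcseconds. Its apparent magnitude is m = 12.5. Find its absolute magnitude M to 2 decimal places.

d = 1/p = 1/0.0956″ = 10.46 pc
5 log₁₀(d/10 pc) = 5 log₁₀(10.46) − 5 = 0.098
M = m − 5 log₁₀(d/10) = 12.5 − 0.098 = 12.402

M ≈ 12.40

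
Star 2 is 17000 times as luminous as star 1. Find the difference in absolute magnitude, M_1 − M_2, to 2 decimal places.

Pogson: ΔM = −2.5 log₁₀(ratio) = −2.5 log₁₀(17000) = −2.5 × 4.2304 = -10.576
Star 2 is brighter so has the smaller magnitude: M_1 − M_2 is positive.

M_1 − M_2 ≈ 10.58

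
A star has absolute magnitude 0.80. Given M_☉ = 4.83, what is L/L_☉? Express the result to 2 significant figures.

M − M_☉ = 0.80 − 4.83 = -4.030
L/L_☉ = 10^(−0.4 (M − M_☉)) = 10^1.612 = 40.93

L/L_☉ ≈ 41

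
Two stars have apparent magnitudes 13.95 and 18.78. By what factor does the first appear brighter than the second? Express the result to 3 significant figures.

85.5

Magnitude difference = -4.83
Flux ratio = 10^(−0.4 Δm) = 10^(−0.4 × -4.83) = 10^1.932 = 85.51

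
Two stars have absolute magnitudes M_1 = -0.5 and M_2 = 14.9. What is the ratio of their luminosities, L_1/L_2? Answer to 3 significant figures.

ΔM = M_1 − M_2 = -15.4
L_1/L_2 = 10^(−0.4 ΔM) = 10^6.160 = 1.445×10^6

L_1/L_2 ≈ 1.45×10^6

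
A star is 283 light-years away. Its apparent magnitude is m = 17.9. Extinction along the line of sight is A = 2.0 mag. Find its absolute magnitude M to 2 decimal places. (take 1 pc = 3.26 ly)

d = 283 ly / 3.26 = 86.81 pc
5 log₁₀(d/10 pc) = 5 log₁₀(86.81) − 5 = 4.693
M = m − 5 log₁₀(d/10) − A = 17.9 − 4.693 − 2.0 = 11.207

M ≈ 11.21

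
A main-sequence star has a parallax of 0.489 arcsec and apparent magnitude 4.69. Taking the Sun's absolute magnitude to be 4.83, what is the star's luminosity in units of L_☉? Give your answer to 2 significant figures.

L/L_☉ ≈ 0.048

d = 1/p = 1/0.489″ = 2.045 pc
M = m − 5 log₁₀ d + 5 = 4.69 − 5·0.3107 + 5 = 8.137
M − M_☉ = 8.137 − 4.83 = 3.307
L/L_☉ = 10^(−0.4 × 3.307) = 0.04758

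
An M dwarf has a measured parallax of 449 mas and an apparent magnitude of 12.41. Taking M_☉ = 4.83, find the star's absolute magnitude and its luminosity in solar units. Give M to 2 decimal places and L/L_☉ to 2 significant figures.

d = 1/p = 1000/449 mas = 2.227 pc
M = m − 5 log₁₀ d + 5 = 12.41 − 5·0.3478 + 5 = 15.671
M − M_☉ = 15.671 − 4.83 = 10.841
L/L_☉ = 10^(−0.4 × 10.841) = 4.608×10^-5

M ≈ 15.67; L/L_☉ ≈ 4.6×10^-5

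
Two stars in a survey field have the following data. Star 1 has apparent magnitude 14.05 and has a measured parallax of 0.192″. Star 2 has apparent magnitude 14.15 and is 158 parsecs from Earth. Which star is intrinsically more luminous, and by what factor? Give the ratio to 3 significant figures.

Star 1: d = 1/p = 1/0.192″ = 5.208 pc
Star 1: M = m − 5 log₁₀ d + 5 = 14.05 − 5·0.7167 + 5 = 15.467
Star 2: M = m − 5 log₁₀ d + 5 = 14.15 − 5·2.1987 + 5 = 8.157
ΔM = M_1 − M_2 = 15.467 − (8.157) = 7.310; smaller M is more luminous → Star 2.
L ratio = 10^(0.4 |ΔM|) = 10^2.924 = 839.3

Star 2 is more luminous, by a factor of 839.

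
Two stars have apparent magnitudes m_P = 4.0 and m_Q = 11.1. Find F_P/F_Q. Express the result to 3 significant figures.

Magnitude difference = -7.1
Flux ratio = 10^(−0.4 Δm) = 10^(−0.4 × -7.1) = 10^2.840 = 691.8

F_P/F_Q ≈ 692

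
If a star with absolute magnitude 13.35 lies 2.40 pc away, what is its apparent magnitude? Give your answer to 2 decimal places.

m = M + 5 log₁₀ d − 5 = 13.35 + 5·0.3802 − 5 = 10.251

m ≈ 10.25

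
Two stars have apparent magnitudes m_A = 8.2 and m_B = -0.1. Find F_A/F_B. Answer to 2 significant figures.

F_A/F_B ≈ 4.8×10^-4

Δm = 8.2 − (-0.1) = 8.3
Flux ratio = 10^(−0.4 Δm) = 10^(−0.4 × 8.3) = 10^-3.320 = 4.786×10^-4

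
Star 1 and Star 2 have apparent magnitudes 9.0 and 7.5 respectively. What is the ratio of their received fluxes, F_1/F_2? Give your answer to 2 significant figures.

Δm = 9.0 − (7.5) = 1.5
Flux ratio = 10^(−0.4 Δm) = 10^(−0.4 × 1.5) = 10^-0.600 = 0.2512

F_1/F_2 ≈ 0.25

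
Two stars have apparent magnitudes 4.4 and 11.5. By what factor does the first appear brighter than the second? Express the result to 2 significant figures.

Magnitude difference = -7.1
Flux ratio = 10^(−0.4 Δm) = 10^(−0.4 × -7.1) = 10^2.840 = 691.8

690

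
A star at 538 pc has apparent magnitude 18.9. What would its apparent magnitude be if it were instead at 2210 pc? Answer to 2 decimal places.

m ≈ 21.97

Flux ∝ 1/d², so Δm = 5 log₁₀(d₂/d₁) = 5 log₁₀(2210/538) = 3.068
m₂ = m₁ + Δm = 18.9 + (3.068) = 21.968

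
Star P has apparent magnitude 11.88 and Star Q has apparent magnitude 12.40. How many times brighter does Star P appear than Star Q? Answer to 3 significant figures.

1.61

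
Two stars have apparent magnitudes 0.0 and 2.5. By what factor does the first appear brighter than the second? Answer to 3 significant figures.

Magnitude difference = -2.5
Flux ratio = 10^(−0.4 Δm) = 10^(−0.4 × -2.5) = 10^1.000 = 10.00

10.0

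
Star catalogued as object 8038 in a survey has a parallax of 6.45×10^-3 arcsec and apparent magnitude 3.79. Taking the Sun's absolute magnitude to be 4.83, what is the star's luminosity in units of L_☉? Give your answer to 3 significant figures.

L/L_☉ ≈ 626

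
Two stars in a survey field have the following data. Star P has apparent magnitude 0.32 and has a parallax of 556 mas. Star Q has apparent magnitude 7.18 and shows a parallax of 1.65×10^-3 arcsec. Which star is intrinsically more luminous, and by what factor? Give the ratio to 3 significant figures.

Star Q is more luminous, by a factor of 205.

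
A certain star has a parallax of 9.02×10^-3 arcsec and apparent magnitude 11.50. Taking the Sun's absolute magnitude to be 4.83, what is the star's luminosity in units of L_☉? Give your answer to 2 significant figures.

L/L_☉ ≈ 0.26

d = 1/p = 1/9.02×10^-3″ = 110.9 pc
M = m − 5 log₁₀ d + 5 = 11.50 − 5·2.0448 + 5 = 6.276
M − M_☉ = 6.276 − 4.83 = 1.446
L/L_☉ = 10^(−0.4 × 1.446) = 0.2640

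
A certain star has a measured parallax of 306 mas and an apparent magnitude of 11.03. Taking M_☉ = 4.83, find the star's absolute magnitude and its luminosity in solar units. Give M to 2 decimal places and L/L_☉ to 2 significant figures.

M ≈ 13.46; L/L_☉ ≈ 3.5×10^-4

d = 1/p = 1000/306 mas = 3.268 pc
M = m − 5 log₁₀ d + 5 = 11.03 − 5·0.5143 + 5 = 13.459
M − M_☉ = 13.459 − 4.83 = 8.629
L/L_☉ = 10^(−0.4 × 8.629) = 3.536×10^-4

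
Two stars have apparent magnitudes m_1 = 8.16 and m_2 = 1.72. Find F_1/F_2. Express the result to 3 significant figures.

F_1/F_2 ≈ 2.65×10^-3

Magnitude difference = 6.44
Flux ratio = 10^(−0.4 Δm) = 10^(−0.4 × 6.44) = 10^-2.576 = 2.655×10^-3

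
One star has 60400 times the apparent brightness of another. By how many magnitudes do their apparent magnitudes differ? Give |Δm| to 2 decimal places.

|Δm| ≈ 11.95

Pogson: Δm = −2.5 log₁₀(ratio) = −2.5 log₁₀(60400) = −2.5 × 4.7810 = -11.953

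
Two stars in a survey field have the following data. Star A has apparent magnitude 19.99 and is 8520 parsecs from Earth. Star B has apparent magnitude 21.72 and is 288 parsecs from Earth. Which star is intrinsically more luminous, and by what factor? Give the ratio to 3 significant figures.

Star A: M = m − 5 log₁₀ d + 5 = 19.99 − 5·3.9304 + 5 = 5.338
Star B: M = m − 5 log₁₀ d + 5 = 21.72 − 5·2.4594 + 5 = 14.423
ΔM = M_A − M_B = 5.338 − (14.423) = -9.085; smaller M is more luminous → Star A.
L ratio = 10^(0.4 |ΔM|) = 10^3.634 = 4306

Star A is more luminous, by a factor of 4310.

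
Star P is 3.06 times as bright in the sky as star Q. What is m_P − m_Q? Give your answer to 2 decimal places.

m_P − m_Q ≈ -1.21

Pogson: Δm = −2.5 log₁₀(ratio) = −2.5 log₁₀(3.06) = −2.5 × 0.4857 = -1.214
Star P is brighter, so it has the smaller magnitude: the difference is negative.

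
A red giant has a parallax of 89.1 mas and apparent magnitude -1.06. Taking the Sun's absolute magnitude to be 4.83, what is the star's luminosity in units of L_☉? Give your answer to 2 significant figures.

L/L_☉ ≈ 290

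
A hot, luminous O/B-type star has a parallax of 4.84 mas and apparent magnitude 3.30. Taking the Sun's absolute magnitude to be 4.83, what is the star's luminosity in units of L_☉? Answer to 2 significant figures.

L/L_☉ ≈ 1700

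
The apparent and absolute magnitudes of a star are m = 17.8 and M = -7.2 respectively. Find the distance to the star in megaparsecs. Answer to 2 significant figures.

d ≈ 1.0 Mpc

μ = m − M = 25.000
m − M = 5 log₁₀ d − 5
log₁₀ d = (m − M)/5 + 1 = 6.0000
d = 10^6.0000 = 1.000×10^6 pc
= 1.000 Mpc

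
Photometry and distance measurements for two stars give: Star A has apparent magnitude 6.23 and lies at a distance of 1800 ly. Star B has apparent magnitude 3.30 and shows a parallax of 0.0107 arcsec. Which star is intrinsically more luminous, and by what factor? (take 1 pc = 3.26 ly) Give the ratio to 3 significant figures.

Star A is more luminous, by a factor of 2.35.

Star A: d = 1800 ly / 3.26 = 552.1 pc
Star A: M = m − 5 log₁₀ d + 5 = 6.23 − 5·2.7421 + 5 = -2.480
Star B: d = 1/p = 1/0.0107″ = 93.46 pc
Star B: M = m − 5 log₁₀ d + 5 = 3.30 − 5·1.9706 + 5 = -1.553
ΔM = M_A − M_B = -2.480 − (-1.553) = -0.927; smaller M is more luminous → Star A.
L ratio = 10^(0.4 |ΔM|) = 10^0.371 = 2.349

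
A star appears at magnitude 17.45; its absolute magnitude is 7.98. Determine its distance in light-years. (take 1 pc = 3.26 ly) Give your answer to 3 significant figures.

d ≈ 2550 ly

μ = m − M = 9.470
m − M = 5 log₁₀ d − 5
log₁₀ d = (m − M)/5 + 1 = 2.8940
d = 10^2.8940 = 783.4 pc
= 2554 ly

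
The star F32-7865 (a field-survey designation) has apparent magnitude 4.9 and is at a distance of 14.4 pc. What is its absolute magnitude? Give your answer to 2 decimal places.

5 log₁₀(d/10 pc) = 5 log₁₀(14.40) − 5 = 0.792
M = m − 5 log₁₀(d/10) = 4.9 − 0.792 = 4.108

M ≈ 4.11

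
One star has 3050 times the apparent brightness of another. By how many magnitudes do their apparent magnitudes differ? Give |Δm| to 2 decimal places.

Pogson: Δm = −2.5 log₁₀(ratio) = −2.5 log₁₀(3050) = −2.5 × 3.4843 = -8.711

|Δm| ≈ 8.71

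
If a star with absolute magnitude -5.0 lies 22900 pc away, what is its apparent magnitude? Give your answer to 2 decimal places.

m ≈ 11.80

m = M + 5 log₁₀ d − 5 = -5.0 + 5·4.3598 − 5 = 11.799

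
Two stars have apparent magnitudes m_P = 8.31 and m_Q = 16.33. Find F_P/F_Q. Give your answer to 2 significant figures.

Magnitude difference = -8.02
Flux ratio = 10^(−0.4 Δm) = 10^(−0.4 × -8.02) = 10^3.208 = 1614

F_P/F_Q ≈ 1600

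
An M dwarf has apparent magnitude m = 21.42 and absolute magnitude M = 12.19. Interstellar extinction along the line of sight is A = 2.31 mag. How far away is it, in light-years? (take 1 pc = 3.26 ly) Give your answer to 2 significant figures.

m − M = 5 log₁₀(d/10 pc) + A  ⇒  21.42 − (12.19) − 2.31 = 5 log₁₀(d/10)
6.920 = 5 log₁₀(d/10)
log₁₀ d = (m − M − A)/5 + 1 = 2.3840
d = 10^2.3840 = 242.1 pc
= 789.3 ly

d ≈ 790 ly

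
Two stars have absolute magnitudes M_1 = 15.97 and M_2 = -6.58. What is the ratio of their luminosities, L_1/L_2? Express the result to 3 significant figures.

ΔM = M_1 − M_2 = 22.55
L_1/L_2 = 10^(−0.4 ΔM) = 10^-9.020 = 9.550×10^-10

L_1/L_2 ≈ 9.55×10^-10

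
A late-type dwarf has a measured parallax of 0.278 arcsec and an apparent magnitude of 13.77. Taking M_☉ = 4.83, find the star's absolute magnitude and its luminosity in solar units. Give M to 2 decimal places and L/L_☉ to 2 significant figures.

d = 1/p = 1/0.278″ = 3.597 pc
M = m − 5 log₁₀ d + 5 = 13.77 − 5·0.5560 + 5 = 15.990
M − M_☉ = 15.990 − 4.83 = 11.160
L/L_☉ = 10^(−0.4 × 11.160) = 3.435×10^-5

M ≈ 15.99; L/L_☉ ≈ 3.4×10^-5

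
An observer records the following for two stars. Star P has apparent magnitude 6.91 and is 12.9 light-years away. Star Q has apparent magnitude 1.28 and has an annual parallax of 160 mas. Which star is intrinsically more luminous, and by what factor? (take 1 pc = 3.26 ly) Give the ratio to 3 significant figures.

Star P: d = 12.9 ly / 3.26 = 3.957 pc
Star P: M = m − 5 log₁₀ d + 5 = 6.91 − 5·0.5974 + 5 = 8.923
Star Q: p = 160 mas = 0.160″ → d = 1/p = 6.250 pc
Star Q: M = m − 5 log₁₀ d + 5 = 1.28 − 5·0.7959 + 5 = 2.301
ΔM = M_P − M_Q = 8.923 − (2.301) = 6.623; smaller M is more luminous → Star Q.
L ratio = 10^(0.4 |ΔM|) = 10^2.649 = 445.7

Star Q is more luminous, by a factor of 446.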